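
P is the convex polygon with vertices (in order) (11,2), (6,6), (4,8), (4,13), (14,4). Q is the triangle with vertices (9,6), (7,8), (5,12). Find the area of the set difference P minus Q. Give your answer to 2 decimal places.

|P| = 42, |P∩Q| = 2.
|P ∖ Q| = |P| − |P∩Q| = 42 − 2 = 40.00.

40.00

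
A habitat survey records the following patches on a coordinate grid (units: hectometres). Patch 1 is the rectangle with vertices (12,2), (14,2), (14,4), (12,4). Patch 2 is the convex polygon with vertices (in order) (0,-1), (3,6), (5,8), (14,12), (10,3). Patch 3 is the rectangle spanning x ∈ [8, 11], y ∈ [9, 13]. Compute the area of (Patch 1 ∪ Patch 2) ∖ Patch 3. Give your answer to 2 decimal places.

|Patch 1 ∪ Patch 2| = 75.5.
|(Patch 1 ∪ Patch 2) ∩ Patch 3| = 3.
|(Patch 1 ∪ Patch 2) ∖ Patch 3| = 75.5 − 3 = 72.50.

72.50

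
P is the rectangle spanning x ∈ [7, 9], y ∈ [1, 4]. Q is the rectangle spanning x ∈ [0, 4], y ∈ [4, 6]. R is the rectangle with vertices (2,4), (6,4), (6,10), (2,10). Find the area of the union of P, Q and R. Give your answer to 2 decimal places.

34.00

By inclusion–exclusion:
Individual areas: |P| = 6, |Q| = 8, |R| = 24.
|P∩Q| = 0 (no overlap).
|P∩R| = 0 (no overlap).
|Q∩R|: x∈[2,4], y∈[4,6] → 2·2 = 4.
|P∩Q∩R| = 0.
|P ∪ Q ∪ R| = 38 − 4 + 0 = 34.00.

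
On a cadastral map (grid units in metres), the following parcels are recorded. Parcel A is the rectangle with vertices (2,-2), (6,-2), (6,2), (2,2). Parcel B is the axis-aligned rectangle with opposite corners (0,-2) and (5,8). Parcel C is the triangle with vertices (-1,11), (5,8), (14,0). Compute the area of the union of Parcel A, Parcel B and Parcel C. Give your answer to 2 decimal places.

63.16

By inclusion–exclusion:
Individual areas: |Parcel A| = 16, |Parcel B| = 50, |Parcel C| = 10.5.
|Parcel A∩Parcel B|: x∈[2,5], y∈[-2,2] → 3·4 = 12.
|Parcel A∩Parcel C| = 0.
|Parcel B∩Parcel C| = 1.3364.
|Parcel A∩Parcel B∩Parcel C| = 0.
|Parcel A ∪ Parcel B ∪ Parcel C| = 76.5 − 13.3364 + 0 = 63.16.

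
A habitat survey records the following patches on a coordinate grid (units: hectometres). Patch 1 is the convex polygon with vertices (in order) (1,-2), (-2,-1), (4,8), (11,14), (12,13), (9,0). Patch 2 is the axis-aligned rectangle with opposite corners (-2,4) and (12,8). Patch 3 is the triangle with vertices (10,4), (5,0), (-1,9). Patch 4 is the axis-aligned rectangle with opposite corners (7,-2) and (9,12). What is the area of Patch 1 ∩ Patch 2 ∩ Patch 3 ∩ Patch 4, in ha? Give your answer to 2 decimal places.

The intersection is the polygon with vertices (7,4), (7,5.364), (9,4.455), (9,4).
By the shoelace formula its area is 1.82.

1.82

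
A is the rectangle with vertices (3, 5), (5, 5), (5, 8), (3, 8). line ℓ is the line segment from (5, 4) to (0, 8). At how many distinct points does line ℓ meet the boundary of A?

The segment meets the boundary at (3,5.6), (3.75,5).

2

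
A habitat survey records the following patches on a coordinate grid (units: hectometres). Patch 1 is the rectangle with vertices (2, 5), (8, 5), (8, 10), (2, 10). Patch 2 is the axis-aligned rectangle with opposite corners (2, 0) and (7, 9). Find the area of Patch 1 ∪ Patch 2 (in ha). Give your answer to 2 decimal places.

55.00

By inclusion–exclusion:
Individual areas: |Patch 1| = 30, |Patch 2| = 45.
|Patch 1∩Patch 2|: x∈[2,7], y∈[5,9] → 5·4 = 20.
|Patch 1 ∪ Patch 2| = 75 − 20 = 55.00.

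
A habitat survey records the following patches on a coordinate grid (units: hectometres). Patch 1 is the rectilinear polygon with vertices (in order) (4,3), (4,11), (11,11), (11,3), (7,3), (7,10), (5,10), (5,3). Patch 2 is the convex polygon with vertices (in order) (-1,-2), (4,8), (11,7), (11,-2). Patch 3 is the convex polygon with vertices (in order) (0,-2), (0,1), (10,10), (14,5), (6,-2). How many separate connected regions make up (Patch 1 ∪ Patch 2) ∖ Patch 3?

(Patch 1 ∪ Patch 2) ∖ Patch 3 splits into 3 disjoint pieces (area 24.5081, area 10.9375, area 1).

3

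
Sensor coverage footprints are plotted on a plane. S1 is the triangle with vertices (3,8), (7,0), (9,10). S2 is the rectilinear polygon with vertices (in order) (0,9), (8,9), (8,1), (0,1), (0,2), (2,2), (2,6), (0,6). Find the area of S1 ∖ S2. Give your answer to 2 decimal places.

3.35

|S1| = 28, |S1∩S2| = 24.65.
|S1 ∖ S2| = |S1| − |S1∩S2| = 28 − 24.65 = 3.35.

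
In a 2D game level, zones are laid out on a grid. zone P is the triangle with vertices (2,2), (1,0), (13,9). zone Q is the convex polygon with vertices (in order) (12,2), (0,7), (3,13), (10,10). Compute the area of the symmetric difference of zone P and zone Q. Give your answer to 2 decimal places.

71.54

|zone P| = 7.5, |zone Q| = 68.5, |zone P∩zone Q| = 2.2318.
|zone P △ zone Q| = |zone P| + |zone Q| − 2·|zone P∩zone Q| = 7.5 + 68.5 − 4.4636 = 71.54.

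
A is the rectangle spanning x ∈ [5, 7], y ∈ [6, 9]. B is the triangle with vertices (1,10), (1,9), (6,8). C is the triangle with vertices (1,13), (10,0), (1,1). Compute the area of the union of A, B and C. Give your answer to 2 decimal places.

59.76

By inclusion–exclusion:
Individual areas: |A| = 6, |B| = 2.5, |C| = 54.
|A∩B| = 0.1.
|A∩C| = 0.5171.
|B∩C| = 2.1201.
|A∩B∩C| = 0.
|A ∪ B ∪ C| = 62.5 − 2.7372 + 0 = 59.76.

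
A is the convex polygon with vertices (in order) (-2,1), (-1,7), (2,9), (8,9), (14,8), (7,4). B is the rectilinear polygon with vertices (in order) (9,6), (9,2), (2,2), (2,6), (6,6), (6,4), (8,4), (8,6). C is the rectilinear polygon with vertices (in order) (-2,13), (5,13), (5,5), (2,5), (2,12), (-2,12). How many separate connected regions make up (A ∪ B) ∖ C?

(A ∪ B) ∖ C is a single connected region.

1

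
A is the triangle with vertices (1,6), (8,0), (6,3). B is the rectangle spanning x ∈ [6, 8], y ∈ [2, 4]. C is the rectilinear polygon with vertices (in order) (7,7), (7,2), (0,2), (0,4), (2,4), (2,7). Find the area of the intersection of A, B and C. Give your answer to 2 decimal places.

The intersection is the polygon with vertices (6,2), (6,3), (6.667,2).
By the shoelace formula its area is 0.33.

0.33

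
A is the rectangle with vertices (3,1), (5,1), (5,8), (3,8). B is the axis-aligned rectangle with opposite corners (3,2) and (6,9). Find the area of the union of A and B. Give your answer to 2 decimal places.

By inclusion–exclusion:
Individual areas: |A| = 14, |B| = 21.
|A∩B|: x∈[3,5], y∈[2,8] → 2·6 = 12.
|A ∪ B| = 35 − 12 = 23.00.

23.00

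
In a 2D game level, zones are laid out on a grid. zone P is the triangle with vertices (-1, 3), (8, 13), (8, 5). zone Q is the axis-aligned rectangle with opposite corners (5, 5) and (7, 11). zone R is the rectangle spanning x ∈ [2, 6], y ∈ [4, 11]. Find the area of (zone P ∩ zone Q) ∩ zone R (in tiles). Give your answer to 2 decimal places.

The region (zone P ∩ zone Q) ∩ zone R is the polygon with vertices (5,5), (5,9.667), (6,10.778), (6,5).
By the shoelace formula its area is 5.22.

5.22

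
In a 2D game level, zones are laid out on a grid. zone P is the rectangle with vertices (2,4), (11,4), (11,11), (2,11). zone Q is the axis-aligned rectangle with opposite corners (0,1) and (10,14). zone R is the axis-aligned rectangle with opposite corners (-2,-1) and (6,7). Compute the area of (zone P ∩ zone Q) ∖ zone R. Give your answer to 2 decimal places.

|zone P ∩ zone Q| = 56.
|(zone P ∩ zone Q) ∩ zone R| = 12.
|(zone P ∩ zone Q) ∖ zone R| = 56 − 12 = 44.00.

44.00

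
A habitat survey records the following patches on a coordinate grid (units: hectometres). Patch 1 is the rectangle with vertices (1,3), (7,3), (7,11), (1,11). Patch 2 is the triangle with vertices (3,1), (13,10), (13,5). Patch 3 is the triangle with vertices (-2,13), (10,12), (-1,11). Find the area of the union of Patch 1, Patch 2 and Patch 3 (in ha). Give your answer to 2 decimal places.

83.08

By inclusion–exclusion:
Individual areas: |Patch 1| = 48, |Patch 2| = 25, |Patch 3| = 11.5.
|Patch 1∩Patch 2| = 1.4222.
|Patch 1∩Patch 3| = 0.
|Patch 2∩Patch 3| = 0.
|Patch 1∩Patch 2∩Patch 3| = 0.
|Patch 1 ∪ Patch 2 ∪ Patch 3| = 84.5 − 1.4222 + 0 = 83.08.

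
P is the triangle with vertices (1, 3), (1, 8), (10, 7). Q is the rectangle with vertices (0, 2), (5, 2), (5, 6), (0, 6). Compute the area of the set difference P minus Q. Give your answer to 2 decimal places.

14.06

|P| = 22.5, |P∩Q| = 8.4444.
|P ∖ Q| = |P| − |P∩Q| = 22.5 − 8.4444 = 14.06.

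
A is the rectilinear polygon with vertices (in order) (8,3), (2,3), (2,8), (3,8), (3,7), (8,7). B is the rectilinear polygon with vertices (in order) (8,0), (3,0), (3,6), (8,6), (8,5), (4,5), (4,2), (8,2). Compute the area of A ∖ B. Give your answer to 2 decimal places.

18.00

|A| = 25, |A∩B| = 7.
|A ∖ B| = |A| − |A∩B| = 25 − 7 = 18.00.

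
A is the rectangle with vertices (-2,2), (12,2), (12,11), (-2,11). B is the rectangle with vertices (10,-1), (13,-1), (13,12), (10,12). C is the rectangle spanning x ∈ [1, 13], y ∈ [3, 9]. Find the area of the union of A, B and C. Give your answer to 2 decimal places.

By inclusion–exclusion:
Individual areas: |A| = 126, |B| = 39, |C| = 72.
|A∩B|: x∈[10,12], y∈[2,11] → 2·9 = 18.
|A∩C|: x∈[1,12], y∈[3,9] → 11·6 = 66.
|B∩C|: x∈[10,13], y∈[3,9] → 3·6 = 18.
|A∩B∩C| = 12.
|A ∪ B ∪ C| = 237 − 102 + 12 = 147.00.

147.00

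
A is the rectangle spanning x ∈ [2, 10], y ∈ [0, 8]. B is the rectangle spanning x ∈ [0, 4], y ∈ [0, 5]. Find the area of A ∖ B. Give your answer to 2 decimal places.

54.00

|A∩B|: x∈[2,4], y∈[0,5] → 2·5 = 10.
|A| = 64.
|A ∖ B| = |A| − |A∩B| = 64 − 10 = 54.00.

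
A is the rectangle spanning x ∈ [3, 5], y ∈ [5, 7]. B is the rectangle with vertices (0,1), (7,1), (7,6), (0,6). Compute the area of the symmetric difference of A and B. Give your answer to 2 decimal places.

35.00

|A∩B|: x∈[3,5], y∈[5,6] → 2·1 = 2.
|A △ B| = |A| + |B| − 2·|A∩B| = 4 + 35 − 4 = 35.00.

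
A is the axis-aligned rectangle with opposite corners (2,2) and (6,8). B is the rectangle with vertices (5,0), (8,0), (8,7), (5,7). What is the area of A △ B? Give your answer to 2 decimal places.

|A∩B|: x∈[5,6], y∈[2,7] → 1·5 = 5.
|A △ B| = |A| + |B| − 2·|A∩B| = 24 + 21 − 10 = 35.00.

35.00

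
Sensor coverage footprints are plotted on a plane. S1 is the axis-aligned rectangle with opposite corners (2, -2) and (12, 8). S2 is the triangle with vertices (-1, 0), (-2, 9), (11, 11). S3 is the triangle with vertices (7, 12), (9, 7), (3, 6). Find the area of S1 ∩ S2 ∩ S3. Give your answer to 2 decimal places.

The intersection is the polygon with vertices (7.727,8), (6.111,6.519), (3,6), (4.333,8).
By the shoelace formula its area is 5.28.

5.28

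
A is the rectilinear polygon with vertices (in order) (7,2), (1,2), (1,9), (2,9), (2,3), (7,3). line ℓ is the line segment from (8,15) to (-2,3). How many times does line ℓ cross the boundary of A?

The segment meets the boundary at (1,6.6), (2,7.8).

2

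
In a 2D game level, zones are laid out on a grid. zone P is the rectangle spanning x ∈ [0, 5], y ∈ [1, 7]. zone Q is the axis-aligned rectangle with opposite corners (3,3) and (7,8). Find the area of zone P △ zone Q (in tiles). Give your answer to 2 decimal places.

|zone P∩zone Q|: x∈[3,5], y∈[3,7] → 2·4 = 8.
|zone P △ zone Q| = |zone P| + |zone Q| − 2·|zone P∩zone Q| = 30 + 20 − 16 = 34.00.

34.00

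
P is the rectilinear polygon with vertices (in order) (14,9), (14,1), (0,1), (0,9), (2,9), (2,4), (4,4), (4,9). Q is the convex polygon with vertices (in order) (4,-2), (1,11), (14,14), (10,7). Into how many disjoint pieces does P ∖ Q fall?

2

P ∖ Q splits into 2 disjoint pieces (area 42.8571, area 18.2564).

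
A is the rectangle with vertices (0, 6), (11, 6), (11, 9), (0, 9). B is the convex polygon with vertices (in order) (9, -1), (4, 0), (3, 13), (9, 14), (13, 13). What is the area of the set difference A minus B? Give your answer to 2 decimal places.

10.27

|A| = 33, |A∩B| = 22.7308.
|A ∖ B| = |A| − |A∩B| = 33 − 22.7308 = 10.27.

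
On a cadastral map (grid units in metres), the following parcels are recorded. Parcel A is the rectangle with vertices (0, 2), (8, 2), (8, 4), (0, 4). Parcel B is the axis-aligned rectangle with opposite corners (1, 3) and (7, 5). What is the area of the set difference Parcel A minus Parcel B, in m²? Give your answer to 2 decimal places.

10.00

|Parcel A∩Parcel B|: x∈[1,7], y∈[3,4] → 6·1 = 6.
|Parcel A| = 16.
|Parcel A ∖ Parcel B| = |Parcel A| − |Parcel A∩Parcel B| = 16 − 6 = 10.00.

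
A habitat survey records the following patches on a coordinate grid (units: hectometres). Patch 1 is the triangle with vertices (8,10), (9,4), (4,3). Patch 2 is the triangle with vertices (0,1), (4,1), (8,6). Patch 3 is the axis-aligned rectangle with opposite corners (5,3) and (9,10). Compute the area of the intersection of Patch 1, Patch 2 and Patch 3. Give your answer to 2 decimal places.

The intersection is the polygon with vertices (8,6), (5.905,3.381), (5,3.2), (5,4.125).
By the shoelace formula its area is 2.38.

2.38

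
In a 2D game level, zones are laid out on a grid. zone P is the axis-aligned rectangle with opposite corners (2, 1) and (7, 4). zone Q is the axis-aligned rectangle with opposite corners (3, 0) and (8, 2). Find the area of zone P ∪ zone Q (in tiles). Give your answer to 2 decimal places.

21.00

By inclusion–exclusion:
Individual areas: |zone P| = 15, |zone Q| = 10.
|zone P∩zone Q|: x∈[3,7], y∈[1,2] → 4·1 = 4.
|zone P ∪ zone Q| = 25 − 4 = 21.00.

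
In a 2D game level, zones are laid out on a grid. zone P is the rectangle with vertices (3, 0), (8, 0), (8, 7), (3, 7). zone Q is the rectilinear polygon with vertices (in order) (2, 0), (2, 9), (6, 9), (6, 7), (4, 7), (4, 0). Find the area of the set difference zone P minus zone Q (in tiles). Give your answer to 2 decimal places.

|zone P| = 35, |zone P∩zone Q| = 7.
|zone P ∖ zone Q| = |zone P| − |zone P∩zone Q| = 35 − 7 = 28.00.

28.00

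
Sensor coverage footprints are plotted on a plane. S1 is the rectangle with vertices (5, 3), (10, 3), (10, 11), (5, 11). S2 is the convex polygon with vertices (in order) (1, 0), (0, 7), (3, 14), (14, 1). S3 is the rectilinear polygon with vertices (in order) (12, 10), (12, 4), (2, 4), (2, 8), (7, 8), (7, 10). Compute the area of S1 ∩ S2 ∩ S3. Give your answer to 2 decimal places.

18.50

The intersection is the polygon with vertices (5,8), (7,8), (7,9.273), (10,5.727), (10,4), (5,4).
By the shoelace formula its area is 18.50.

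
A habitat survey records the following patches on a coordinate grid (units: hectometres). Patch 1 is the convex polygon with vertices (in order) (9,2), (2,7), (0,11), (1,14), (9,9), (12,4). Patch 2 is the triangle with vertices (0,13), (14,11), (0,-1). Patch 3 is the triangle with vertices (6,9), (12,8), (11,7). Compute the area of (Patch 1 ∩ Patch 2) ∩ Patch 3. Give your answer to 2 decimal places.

1.53

The region (Patch 1 ∩ Patch 2) ∩ Patch 3 is the polygon with vertices (9.906,7.491), (9.864,7.455), (6,9), (9.333,8.444).
By the shoelace formula its area is 1.53.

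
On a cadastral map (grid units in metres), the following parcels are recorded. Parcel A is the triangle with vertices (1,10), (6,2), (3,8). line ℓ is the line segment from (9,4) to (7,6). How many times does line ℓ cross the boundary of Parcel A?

0

The segment lies entirely outside Parcel A and never meets its boundary.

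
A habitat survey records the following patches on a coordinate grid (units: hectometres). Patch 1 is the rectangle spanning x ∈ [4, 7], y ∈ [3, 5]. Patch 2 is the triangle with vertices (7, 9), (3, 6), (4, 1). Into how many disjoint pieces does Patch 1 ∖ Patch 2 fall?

1

Patch 1 ∖ Patch 2 is a single connected region.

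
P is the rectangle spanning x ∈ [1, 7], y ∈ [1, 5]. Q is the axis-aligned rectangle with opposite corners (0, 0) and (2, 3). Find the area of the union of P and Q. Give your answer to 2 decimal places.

By inclusion–exclusion:
Individual areas: |P| = 24, |Q| = 6.
|P∩Q|: x∈[1,2], y∈[1,3] → 1·2 = 2.
|P ∪ Q| = 30 − 2 = 28.00.

28.00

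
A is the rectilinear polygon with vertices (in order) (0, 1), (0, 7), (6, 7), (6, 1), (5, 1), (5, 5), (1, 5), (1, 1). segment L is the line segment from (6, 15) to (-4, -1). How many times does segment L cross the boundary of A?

The segment meets the boundary at (0,5.4), (1,7).

2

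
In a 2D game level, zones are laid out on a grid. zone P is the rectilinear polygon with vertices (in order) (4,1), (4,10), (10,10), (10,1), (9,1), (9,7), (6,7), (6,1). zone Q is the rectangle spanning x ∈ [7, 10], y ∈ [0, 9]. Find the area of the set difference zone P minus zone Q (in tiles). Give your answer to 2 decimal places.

|zone P| = 36, |zone P∩zone Q| = 12.
|zone P ∖ zone Q| = |zone P| − |zone P∩zone Q| = 36 − 12 = 24.00.

24.00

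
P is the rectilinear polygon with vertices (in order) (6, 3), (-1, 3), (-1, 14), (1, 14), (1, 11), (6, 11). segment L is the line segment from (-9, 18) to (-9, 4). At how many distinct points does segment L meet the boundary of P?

0

The segment lies entirely outside P and never meets its boundary.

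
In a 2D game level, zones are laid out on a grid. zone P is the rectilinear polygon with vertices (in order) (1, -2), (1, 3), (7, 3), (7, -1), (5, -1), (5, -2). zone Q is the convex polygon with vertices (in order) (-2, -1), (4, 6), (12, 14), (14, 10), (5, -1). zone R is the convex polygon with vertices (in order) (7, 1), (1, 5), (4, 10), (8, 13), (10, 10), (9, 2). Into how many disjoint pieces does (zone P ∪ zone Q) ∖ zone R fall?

(zone P ∪ zone Q) ∖ zone R splits into 2 disjoint pieces (area 31.6526, area 22.341).

2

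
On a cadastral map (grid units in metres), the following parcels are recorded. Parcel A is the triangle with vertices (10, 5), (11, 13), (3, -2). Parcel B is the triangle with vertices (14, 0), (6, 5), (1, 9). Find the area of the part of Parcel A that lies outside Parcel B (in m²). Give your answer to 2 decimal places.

23.67

|Parcel A| = 24.5, |Parcel A∩Parcel B| = 0.8276.
|Parcel A ∖ Parcel B| = |Parcel A| − |Parcel A∩Parcel B| = 24.5 − 0.8276 = 23.67.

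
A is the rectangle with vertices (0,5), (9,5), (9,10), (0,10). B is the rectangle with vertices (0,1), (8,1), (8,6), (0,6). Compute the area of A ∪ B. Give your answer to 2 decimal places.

77.00

By inclusion–exclusion:
Individual areas: |A| = 45, |B| = 40.
|A∩B|: x∈[0,8], y∈[5,6] → 8·1 = 8.
|A ∪ B| = 85 − 8 = 77.00.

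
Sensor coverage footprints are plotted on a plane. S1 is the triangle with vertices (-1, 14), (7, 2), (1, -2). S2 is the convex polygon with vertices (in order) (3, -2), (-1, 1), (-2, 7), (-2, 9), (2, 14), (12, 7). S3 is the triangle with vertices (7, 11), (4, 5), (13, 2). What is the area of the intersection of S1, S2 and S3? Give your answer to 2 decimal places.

The intersection is the polygon with vertices (5.286,4.571), (4,5), (4.429,5.857).
By the shoelace formula its area is 0.64.

0.64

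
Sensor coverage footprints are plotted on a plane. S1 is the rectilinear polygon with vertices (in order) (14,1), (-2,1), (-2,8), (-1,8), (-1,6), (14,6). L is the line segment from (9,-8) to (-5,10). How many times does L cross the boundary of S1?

The segment meets the boundary at (-2,6.143), (2,1).

2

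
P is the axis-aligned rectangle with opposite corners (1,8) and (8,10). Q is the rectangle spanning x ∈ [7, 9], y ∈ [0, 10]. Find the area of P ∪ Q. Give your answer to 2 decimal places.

By inclusion–exclusion:
Individual areas: |P| = 14, |Q| = 20.
|P∩Q|: x∈[7,8], y∈[8,10] → 1·2 = 2.
|P ∪ Q| = 34 − 2 = 32.00.

32.00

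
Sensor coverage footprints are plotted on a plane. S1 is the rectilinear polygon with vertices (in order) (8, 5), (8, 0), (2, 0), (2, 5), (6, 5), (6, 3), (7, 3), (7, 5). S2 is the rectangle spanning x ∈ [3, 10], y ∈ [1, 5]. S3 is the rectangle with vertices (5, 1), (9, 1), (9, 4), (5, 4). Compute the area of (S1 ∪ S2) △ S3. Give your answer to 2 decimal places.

|S1 ∪ S2| = 38.
|(S1 ∪ S2) ∩ S3| = 12.
|(S1 ∪ S2) △ S3| = 38 + 12 − 24 = 26.00.

26.00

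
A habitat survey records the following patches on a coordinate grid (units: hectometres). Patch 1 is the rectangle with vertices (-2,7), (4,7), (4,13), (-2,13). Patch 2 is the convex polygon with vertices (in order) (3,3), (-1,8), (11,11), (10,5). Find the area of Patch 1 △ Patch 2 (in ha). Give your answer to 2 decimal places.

|Patch 1| = 36, |Patch 2| = 56, |Patch 1∩Patch 2| = 7.725.
|Patch 1 △ Patch 2| = |Patch 1| + |Patch 2| − 2·|Patch 1∩Patch 2| = 36 + 56 − 15.45 = 76.55.

76.55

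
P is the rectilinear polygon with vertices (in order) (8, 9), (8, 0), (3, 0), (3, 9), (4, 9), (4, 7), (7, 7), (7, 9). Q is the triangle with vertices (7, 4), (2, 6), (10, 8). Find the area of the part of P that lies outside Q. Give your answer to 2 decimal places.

|P| = 39, |P∩Q| = 10.3833.
|P ∖ Q| = |P| − |P∩Q| = 39 − 10.3833 = 28.62.

28.62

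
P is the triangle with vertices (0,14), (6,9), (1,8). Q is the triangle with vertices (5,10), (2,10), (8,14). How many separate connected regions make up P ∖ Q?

P ∖ Q is a single connected region.

1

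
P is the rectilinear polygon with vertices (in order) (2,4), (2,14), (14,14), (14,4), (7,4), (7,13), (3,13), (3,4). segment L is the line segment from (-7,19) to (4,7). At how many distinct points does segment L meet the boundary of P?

2

The segment meets the boundary at (2,9.182), (3,8.091).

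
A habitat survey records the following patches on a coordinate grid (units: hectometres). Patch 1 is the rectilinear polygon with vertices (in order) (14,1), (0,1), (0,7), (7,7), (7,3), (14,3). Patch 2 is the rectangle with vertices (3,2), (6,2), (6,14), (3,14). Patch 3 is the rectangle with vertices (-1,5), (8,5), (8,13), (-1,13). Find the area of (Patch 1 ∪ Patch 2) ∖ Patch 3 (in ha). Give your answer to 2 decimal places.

45.00

|Patch 1 ∪ Patch 2| = 77.
|(Patch 1 ∪ Patch 2) ∩ Patch 3| = 32.
|(Patch 1 ∪ Patch 2) ∖ Patch 3| = 77 − 32 = 45.00.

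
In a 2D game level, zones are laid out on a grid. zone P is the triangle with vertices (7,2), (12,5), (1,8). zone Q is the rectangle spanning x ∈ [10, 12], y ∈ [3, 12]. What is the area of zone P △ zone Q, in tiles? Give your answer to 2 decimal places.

|zone P| = 24, |zone Q| = 18, |zone P∩zone Q| = 1.7455.
|zone P △ zone Q| = |zone P| + |zone Q| − 2·|zone P∩zone Q| = 24 + 18 − 3.4909 = 38.51.

38.51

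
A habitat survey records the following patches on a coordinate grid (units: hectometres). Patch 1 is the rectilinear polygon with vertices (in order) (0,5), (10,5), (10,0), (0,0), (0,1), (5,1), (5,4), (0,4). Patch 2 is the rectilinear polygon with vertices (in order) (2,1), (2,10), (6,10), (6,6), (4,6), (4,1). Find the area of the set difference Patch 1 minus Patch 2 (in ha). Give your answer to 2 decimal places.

33.00

|Patch 1| = 35, |Patch 1∩Patch 2| = 2.
|Patch 1 ∖ Patch 2| = |Patch 1| − |Patch 1∩Patch 2| = 35 − 2 = 33.00.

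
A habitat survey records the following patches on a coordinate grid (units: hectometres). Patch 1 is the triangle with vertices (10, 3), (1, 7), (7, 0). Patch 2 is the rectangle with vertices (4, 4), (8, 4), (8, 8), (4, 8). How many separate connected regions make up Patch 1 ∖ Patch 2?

1

Patch 1 ∖ Patch 2 is a single connected region.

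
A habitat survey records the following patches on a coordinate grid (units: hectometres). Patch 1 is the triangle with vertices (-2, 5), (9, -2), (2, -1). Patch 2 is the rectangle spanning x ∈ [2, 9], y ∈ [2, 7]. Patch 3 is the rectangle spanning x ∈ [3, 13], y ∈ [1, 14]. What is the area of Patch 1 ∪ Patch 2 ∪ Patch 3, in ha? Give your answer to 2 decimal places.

153.31

By inclusion–exclusion:
Individual areas: |Patch 1| = 19, |Patch 2| = 35, |Patch 3| = 130.
|Patch 1∩Patch 2| = 0.1623.
|Patch 1∩Patch 3| = 0.526.
|Patch 2∩Patch 3|: x∈[3,9], y∈[2,7] → 6·5 = 30.
|Patch 1∩Patch 2∩Patch 3| = 0.
|Patch 1 ∪ Patch 2 ∪ Patch 3| = 184 − 30.6883 + 0 = 153.31.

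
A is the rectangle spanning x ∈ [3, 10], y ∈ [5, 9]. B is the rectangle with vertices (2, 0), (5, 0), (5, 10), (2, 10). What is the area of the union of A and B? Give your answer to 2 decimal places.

50.00

By inclusion–exclusion:
Individual areas: |A| = 28, |B| = 30.
|A∩B|: x∈[3,5], y∈[5,9] → 2·4 = 8.
|A ∪ B| = 58 − 8 = 50.00.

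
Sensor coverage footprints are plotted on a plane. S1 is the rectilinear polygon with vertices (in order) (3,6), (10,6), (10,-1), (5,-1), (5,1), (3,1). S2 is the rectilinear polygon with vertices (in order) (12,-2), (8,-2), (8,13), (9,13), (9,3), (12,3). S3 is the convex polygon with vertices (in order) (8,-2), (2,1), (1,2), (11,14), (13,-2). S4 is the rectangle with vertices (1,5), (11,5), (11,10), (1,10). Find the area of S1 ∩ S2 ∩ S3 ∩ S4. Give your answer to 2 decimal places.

The intersection is the polygon with vertices (8,6), (9,6), (9,5), (8,5).
By the shoelace formula its area is 1.00.

1.00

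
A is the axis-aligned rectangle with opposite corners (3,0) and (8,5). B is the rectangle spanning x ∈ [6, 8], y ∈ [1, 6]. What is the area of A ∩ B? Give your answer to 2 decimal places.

8.00

|A∩B|: x∈[6,8], y∈[1,5] → 2·4 = 8.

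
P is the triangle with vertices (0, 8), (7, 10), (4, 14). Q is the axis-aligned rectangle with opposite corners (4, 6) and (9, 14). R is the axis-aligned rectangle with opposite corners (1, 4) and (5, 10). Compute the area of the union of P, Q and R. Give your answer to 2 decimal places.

By inclusion–exclusion:
Individual areas: |P| = 17, |Q| = 40, |R| = 24.
|P∩Q| = 7.2857.
|P∩R| = 4.4881.
|Q∩R|: x∈[4,5], y∈[6,10] → 1·4 = 4.
|P∩Q∩R| = 0.7143.
|P ∪ Q ∪ R| = 81 − 15.7738 + 0.7143 = 65.94.

65.94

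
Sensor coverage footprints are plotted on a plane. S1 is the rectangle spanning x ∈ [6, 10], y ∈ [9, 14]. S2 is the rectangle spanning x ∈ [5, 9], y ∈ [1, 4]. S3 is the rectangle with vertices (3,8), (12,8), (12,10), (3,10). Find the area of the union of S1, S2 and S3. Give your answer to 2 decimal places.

46.00

By inclusion–exclusion:
Individual areas: |S1| = 20, |S2| = 12, |S3| = 18.
|S1∩S2| = 0 (no overlap).
|S1∩S3|: x∈[6,10], y∈[9,10] → 4·1 = 4.
|S2∩S3| = 0 (no overlap).
|S1∩S2∩S3| = 0.
|S1 ∪ S2 ∪ S3| = 50 − 4 + 0 = 46.00.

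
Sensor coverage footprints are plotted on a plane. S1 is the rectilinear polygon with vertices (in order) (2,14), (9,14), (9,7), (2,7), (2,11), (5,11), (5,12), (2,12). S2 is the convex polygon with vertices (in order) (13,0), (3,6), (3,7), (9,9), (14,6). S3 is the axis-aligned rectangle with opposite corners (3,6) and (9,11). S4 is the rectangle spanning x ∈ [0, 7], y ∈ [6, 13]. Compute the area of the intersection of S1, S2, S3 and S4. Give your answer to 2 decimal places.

The intersection is the polygon with vertices (7,8.333), (7,7), (3,7).
By the shoelace formula its area is 2.67.

2.67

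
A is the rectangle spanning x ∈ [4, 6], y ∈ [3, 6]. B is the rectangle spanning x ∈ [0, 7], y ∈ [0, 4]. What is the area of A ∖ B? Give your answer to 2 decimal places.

|A∩B|: x∈[4,6], y∈[3,4] → 2·1 = 2.
|A| = 6.
|A ∖ B| = |A| − |A∩B| = 6 − 2 = 4.00.

4.00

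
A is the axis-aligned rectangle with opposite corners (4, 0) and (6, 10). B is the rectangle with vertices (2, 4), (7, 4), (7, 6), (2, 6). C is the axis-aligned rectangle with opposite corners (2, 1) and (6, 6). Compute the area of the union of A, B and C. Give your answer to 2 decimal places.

32.00

By inclusion–exclusion:
Individual areas: |A| = 20, |B| = 10, |C| = 20.
|A∩B|: x∈[4,6], y∈[4,6] → 2·2 = 4.
|A∩C|: x∈[4,6], y∈[1,6] → 2·5 = 10.
|B∩C|: x∈[2,6], y∈[4,6] → 4·2 = 8.
|A∩B∩C| = 4.
|A ∪ B ∪ C| = 50 − 22 + 4 = 32.00.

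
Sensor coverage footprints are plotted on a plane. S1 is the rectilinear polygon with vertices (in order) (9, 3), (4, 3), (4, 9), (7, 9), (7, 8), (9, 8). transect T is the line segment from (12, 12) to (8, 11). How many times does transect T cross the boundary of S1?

0

The segment lies entirely outside S1 and never meets its boundary.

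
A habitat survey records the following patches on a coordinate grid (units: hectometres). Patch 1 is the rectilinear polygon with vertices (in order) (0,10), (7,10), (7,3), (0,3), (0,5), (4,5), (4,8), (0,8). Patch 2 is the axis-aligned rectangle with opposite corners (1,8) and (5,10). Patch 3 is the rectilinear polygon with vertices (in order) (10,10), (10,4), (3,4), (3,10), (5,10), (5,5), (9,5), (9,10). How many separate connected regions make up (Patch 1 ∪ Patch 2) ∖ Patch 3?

(Patch 1 ∪ Patch 2) ∖ Patch 3 splits into 3 disjoint pieces (area 6, area 10, area 10).

3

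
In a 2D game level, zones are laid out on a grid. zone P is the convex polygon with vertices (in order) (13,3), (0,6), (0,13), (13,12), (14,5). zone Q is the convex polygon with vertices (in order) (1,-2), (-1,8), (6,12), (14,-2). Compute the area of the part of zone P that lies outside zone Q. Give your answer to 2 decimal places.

|zone P| = 108.5, |zone P∩zone Q| = 47.8156.
|zone P ∖ zone Q| = |zone P| − |zone P∩zone Q| = 108.5 − 47.8156 = 60.68.

60.68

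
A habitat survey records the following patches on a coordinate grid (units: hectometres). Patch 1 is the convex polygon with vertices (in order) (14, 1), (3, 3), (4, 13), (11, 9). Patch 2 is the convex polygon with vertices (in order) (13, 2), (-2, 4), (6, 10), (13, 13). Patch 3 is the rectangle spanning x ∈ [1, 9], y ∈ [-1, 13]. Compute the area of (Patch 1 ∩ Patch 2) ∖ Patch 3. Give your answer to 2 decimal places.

|Patch 1 ∩ Patch 2| = 61.8293.
|(Patch 1 ∩ Patch 2) ∩ Patch 3| = 39.0864.
|(Patch 1 ∩ Patch 2) ∖ Patch 3| = 61.8293 − 39.0864 = 22.74.

22.74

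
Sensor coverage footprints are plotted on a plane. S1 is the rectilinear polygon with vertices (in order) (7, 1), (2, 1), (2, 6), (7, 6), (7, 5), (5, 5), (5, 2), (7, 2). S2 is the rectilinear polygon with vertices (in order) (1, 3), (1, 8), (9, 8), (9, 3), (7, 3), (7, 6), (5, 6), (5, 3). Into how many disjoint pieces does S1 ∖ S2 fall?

2

S1 ∖ S2 splits into 2 disjoint pieces (area 8, area 2).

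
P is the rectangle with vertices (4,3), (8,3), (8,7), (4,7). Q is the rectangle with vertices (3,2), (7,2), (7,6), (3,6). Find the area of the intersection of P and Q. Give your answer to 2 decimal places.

9.00

|P∩Q|: x∈[4,7], y∈[3,6] → 3·3 = 9.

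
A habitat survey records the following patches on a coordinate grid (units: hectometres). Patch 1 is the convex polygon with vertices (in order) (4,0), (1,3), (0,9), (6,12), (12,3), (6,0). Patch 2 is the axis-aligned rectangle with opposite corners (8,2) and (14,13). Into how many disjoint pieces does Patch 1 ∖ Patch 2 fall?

Patch 1 ∖ Patch 2 is a single connected region.

1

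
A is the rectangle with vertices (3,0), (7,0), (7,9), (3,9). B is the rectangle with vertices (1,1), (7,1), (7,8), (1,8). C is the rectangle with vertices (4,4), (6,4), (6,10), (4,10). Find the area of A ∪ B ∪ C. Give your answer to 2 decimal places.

By inclusion–exclusion:
Individual areas: |A| = 36, |B| = 42, |C| = 12.
|A∩B|: x∈[3,7], y∈[1,8] → 4·7 = 28.
|A∩C|: x∈[4,6], y∈[4,9] → 2·5 = 10.
|B∩C|: x∈[4,6], y∈[4,8] → 2·4 = 8.
|A∩B∩C| = 8.
|A ∪ B ∪ C| = 90 − 46 + 8 = 52.00.

52.00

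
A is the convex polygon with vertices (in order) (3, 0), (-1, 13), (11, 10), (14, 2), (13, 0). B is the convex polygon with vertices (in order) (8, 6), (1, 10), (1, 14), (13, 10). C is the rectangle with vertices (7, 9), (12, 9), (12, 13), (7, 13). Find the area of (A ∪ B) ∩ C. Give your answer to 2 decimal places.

10.81

The region (A ∪ B) ∩ C is the polygon with vertices (12,10.333), (12,9.2), (11.75,9), (7,9), (7,12).
By the shoelace formula its area is 10.81.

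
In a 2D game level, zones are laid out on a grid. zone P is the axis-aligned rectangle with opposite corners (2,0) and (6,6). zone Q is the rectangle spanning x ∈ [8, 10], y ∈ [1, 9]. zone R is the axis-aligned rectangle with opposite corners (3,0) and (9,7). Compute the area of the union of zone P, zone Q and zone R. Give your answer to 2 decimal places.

58.00

By inclusion–exclusion:
Individual areas: |zone P| = 24, |zone Q| = 16, |zone R| = 42.
|zone P∩zone Q| = 0 (no overlap).
|zone P∩zone R|: x∈[3,6], y∈[0,6] → 3·6 = 18.
|zone Q∩zone R|: x∈[8,9], y∈[1,7] → 1·6 = 6.
|zone P∩zone Q∩zone R| = 0.
|zone P ∪ zone Q ∪ zone R| = 82 − 24 + 0 = 58.00.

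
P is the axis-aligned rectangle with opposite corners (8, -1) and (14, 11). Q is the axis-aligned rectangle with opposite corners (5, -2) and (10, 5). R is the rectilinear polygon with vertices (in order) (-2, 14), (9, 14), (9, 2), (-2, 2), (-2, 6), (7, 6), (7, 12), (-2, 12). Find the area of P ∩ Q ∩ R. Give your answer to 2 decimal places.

3.00

The intersection is the polygon with vertices (8,5), (9,5), (9,2), (8,2).
By the shoelace formula its area is 3.00.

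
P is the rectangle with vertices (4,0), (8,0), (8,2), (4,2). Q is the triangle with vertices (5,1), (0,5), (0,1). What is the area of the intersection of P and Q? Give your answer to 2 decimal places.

The intersection is the polygon with vertices (4,1.8), (5,1), (4,1).
By the shoelace formula its area is 0.40.

0.40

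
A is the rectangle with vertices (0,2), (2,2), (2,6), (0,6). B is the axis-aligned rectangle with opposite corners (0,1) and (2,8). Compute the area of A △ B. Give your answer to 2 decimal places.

6.00

|A∩B|: x∈[0,2], y∈[2,6] → 2·4 = 8.
|A △ B| = |A| + |B| − 2·|A∩B| = 8 + 14 − 16 = 6.00.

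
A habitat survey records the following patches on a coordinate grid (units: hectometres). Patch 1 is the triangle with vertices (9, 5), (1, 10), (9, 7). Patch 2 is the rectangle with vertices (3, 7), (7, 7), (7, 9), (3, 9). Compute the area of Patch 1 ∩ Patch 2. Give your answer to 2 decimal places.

The intersection is the polygon with vertices (3,8.75), (3,9), (3.667,9), (7,7.75), (7,7), (5.8,7).
By the shoelace formula its area is 3.47.

3.47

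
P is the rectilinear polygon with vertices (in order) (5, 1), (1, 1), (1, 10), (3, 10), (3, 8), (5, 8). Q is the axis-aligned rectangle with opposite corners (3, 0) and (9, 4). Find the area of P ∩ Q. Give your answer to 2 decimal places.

The intersection is the polygon with vertices (3,1), (3,4), (5,4), (5,1).
By the shoelace formula its area is 6.00.

6.00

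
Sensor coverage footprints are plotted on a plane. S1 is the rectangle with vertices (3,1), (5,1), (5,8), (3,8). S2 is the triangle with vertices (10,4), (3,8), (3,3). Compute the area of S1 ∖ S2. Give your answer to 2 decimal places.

|S1| = 14, |S1∩S2| = 8.5714.
|S1 ∖ S2| = |S1| − |S1∩S2| = 14 − 8.5714 = 5.43.

5.43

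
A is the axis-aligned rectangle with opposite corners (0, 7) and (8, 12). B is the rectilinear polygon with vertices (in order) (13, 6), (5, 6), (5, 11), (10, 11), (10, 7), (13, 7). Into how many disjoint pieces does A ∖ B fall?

A ∖ B is a single connected region.

1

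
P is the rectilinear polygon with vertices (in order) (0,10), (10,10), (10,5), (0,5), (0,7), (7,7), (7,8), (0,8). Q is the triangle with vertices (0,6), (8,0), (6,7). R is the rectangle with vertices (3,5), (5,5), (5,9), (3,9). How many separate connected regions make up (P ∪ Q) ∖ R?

(P ∪ Q) ∖ R is a single connected region.

1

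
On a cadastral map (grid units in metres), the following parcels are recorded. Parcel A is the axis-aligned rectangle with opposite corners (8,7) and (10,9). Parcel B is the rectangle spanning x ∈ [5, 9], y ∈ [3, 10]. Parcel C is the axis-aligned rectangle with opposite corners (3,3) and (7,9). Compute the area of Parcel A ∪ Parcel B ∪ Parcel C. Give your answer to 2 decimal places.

By inclusion–exclusion:
Individual areas: |Parcel A| = 4, |Parcel B| = 28, |Parcel C| = 24.
|Parcel A∩Parcel B|: x∈[8,9], y∈[7,9] → 1·2 = 2.
|Parcel A∩Parcel C| = 0 (no overlap).
|Parcel B∩Parcel C|: x∈[5,7], y∈[3,9] → 2·6 = 12.
|Parcel A∩Parcel B∩Parcel C| = 0.
|Parcel A ∪ Parcel B ∪ Parcel C| = 56 − 14 + 0 = 42.00.

42.00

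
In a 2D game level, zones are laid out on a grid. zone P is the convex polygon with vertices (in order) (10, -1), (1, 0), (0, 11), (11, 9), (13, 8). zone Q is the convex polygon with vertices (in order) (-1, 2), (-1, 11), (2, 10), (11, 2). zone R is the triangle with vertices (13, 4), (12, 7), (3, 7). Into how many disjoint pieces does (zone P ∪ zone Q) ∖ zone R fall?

1

(zone P ∪ zone Q) ∖ zone R is a single connected region.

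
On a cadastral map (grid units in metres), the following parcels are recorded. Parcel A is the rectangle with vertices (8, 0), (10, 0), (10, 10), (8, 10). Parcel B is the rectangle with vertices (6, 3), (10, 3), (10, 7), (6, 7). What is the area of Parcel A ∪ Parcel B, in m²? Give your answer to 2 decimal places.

28.00

By inclusion–exclusion:
Individual areas: |Parcel A| = 20, |Parcel B| = 16.
|Parcel A∩Parcel B|: x∈[8,10], y∈[3,7] → 2·4 = 8.
|Parcel A ∪ Parcel B| = 36 − 8 = 28.00.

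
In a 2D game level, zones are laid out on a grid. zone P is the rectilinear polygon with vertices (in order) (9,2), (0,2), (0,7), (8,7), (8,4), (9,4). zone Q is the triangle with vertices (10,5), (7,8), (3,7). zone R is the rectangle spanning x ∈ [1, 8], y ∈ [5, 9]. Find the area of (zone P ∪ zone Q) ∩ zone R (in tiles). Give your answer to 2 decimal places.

16.50

The region (zone P ∪ zone Q) ∩ zone R is the polygon with vertices (3,7), (7,8), (8,7), (8,5.571), (8,5), (1,5), (1,7).
By the shoelace formula its area is 16.50.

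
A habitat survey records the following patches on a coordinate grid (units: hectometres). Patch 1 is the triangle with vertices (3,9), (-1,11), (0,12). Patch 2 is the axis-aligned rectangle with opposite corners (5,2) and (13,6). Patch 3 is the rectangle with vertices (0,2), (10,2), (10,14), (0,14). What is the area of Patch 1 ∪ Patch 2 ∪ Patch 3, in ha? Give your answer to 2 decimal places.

By inclusion–exclusion:
Individual areas: |Patch 1| = 3, |Patch 2| = 32, |Patch 3| = 120.
|Patch 1∩Patch 2| = 0.
|Patch 1∩Patch 3| = 2.25.
|Patch 2∩Patch 3|: x∈[5,10], y∈[2,6] → 5·4 = 20.
|Patch 1∩Patch 2∩Patch 3| = 0.
|Patch 1 ∪ Patch 2 ∪ Patch 3| = 155 − 22.25 + 0 = 132.75.

132.75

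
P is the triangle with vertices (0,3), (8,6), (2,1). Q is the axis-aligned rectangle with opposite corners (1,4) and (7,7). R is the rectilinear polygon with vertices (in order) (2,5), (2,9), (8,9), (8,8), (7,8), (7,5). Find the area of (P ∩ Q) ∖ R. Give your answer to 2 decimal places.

|P ∩ Q| = 2.7042.
|(P ∩ Q) ∩ R| = 0.5042.
|(P ∩ Q) ∖ R| = 2.7042 − 0.5042 = 2.20.

2.20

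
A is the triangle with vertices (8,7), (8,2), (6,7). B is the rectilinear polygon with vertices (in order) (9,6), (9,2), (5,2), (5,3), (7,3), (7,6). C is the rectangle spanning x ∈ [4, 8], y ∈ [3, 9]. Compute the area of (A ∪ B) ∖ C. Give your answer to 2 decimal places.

|A ∪ B| = 12.25.
|(A ∪ B) ∩ C| = 5.25.
|(A ∪ B) ∖ C| = 12.25 − 5.25 = 7.00.

7.00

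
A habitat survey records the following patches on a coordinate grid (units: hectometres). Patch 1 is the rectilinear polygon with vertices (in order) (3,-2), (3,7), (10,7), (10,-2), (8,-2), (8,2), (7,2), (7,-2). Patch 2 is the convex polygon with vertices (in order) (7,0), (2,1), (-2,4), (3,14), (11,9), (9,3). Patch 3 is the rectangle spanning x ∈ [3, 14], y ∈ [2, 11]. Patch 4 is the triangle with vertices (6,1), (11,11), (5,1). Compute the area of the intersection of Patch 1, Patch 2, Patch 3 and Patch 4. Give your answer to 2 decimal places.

3.25

The intersection is the polygon with vertices (5.6,2), (8.6,7), (9,7), (6.5,2).
By the shoelace formula its area is 3.25.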